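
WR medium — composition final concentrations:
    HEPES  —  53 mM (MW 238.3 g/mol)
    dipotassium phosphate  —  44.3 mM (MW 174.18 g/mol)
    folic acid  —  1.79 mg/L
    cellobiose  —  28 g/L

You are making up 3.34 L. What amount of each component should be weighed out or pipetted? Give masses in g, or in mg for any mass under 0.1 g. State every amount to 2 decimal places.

Scale factor relative to 1 L: 3.34.
HEPES: 53 mmol/L × 238.3 g/mol × 3.34 L ÷ 1000 = 42.18 g
dipotassium phosphate: 44.3 mmol/L × 174.18 g/mol × 3.34 L ÷ 1000 = 25.77 g
folic acid: 1.79 mg/L × 3.34 L = 5.98 mg
cellobiose: 28 g/L × 3.34 L = 93.52 g

HEPES 42.18 g; dipotassium phosphate 25.77 g; folic acid 5.98 mg; cellobiose 93.52 g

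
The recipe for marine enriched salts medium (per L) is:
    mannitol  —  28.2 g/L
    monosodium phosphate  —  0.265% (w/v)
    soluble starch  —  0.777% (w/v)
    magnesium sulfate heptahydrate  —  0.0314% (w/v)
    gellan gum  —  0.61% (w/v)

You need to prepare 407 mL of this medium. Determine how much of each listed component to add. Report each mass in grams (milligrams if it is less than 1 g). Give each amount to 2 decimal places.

Target volume = 407 mL = 0.407 L.
mannitol: 28.2 g/L × 0.407 L = 11.48 g
monosodium phosphate: 0.265 g per 100 mL × 407 mL ÷ 100 = 1.08 g
soluble starch: 0.777 g per 100 mL × 407 mL ÷ 100 = 3.16 g
magnesium sulfate heptahydrate: 0.0314% w/v = 0.314 g/L → 0.314 × 0.407 L = 0.127798 g = 127.80 mg
gellan gum: 0.61% w/v = 6.1 g/L → 6.1 × 0.407 L = 2.48 g

mannitol 11.48 g; monosodium phosphate 1.08 g; soluble starch 3.16 g; magnesium sulfate heptahydrate 127.80 mg; gellan gum 2.48 g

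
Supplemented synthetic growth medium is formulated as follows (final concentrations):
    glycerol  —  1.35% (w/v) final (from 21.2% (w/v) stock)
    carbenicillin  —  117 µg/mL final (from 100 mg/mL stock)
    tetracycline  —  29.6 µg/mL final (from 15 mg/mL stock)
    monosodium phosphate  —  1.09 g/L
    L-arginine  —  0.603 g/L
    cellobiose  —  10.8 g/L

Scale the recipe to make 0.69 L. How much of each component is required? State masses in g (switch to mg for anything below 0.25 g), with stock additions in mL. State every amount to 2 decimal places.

Working volume: 0.69 L.
glycerol: C1V1 = C2V2 → 1.35% ÷ 21.2% × 690 mL = 43.94 mL
carbenicillin: V = C2·V2/C1 = 117 µg/mL × 690 mL ÷ 100000 µg/mL = 0.81 mL
tetracycline: C1V1 = C2V2 → 29.6 µg/mL × 690 mL ÷ 15000 µg/mL = 1.36 mL
monosodium phosphate: 1.09 g/L × 0.69 L = 0.75 g
L-arginine: 0.603 g/L × 0.69 L = 0.42 g
cellobiose: 10.8 g/L × 0.69 L = 7.45 g

glycerol 43.94 mL; carbenicillin 0.81 mL; tetracycline 1.36 mL; monosodium phosphate 0.75 g; L-arginine 0.42 g; cellobiose 7.45 g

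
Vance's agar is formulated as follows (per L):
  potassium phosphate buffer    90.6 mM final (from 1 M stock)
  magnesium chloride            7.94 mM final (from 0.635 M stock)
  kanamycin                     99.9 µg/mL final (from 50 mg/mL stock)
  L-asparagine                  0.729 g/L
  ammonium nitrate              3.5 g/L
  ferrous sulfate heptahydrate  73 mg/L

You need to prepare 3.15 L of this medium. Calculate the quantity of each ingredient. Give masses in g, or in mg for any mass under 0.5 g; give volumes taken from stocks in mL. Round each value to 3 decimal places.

potassium phosphate buffer 285.390 mL; magnesium chloride 39.387 mL; kanamycin 6.294 mL; L-asparagine 2.296 g; ammonium nitrate 11.025 g; ferrous sulfate heptahydrate 229.950 mg

Scale factor relative to 1 L: 3.15.
potassium phosphate buffer: V = C2·V2/C1 = 90.6 mM × 3150 mL ÷ 1000 mM = 285.390 mL
magnesium chloride: V = C2·V2/C1 = 7.94 mM × 3150 mL ÷ 635 mM = 39.387 mL
kanamycin: C1V1 = C2V2 → 99.9 µg/mL × 3150 mL ÷ 50000 µg/mL = 6.294 mL
L-asparagine: 0.729 g/L × 3.15 L = 2.296 g
ammonium nitrate: 3.5 g/L × 3.15 L = 11.025 g
ferrous sulfate heptahydrate: 73 mg/L × 3.15 L = 229.950 mg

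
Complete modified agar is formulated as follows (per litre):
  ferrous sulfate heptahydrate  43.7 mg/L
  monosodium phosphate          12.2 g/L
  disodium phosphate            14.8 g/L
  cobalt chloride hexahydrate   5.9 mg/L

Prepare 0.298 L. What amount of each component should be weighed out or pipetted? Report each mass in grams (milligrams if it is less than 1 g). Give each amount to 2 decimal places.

Working volume: 0.298 L.
ferrous sulfate heptahydrate: 43.7 mg/L × 0.298 L = 13.02 mg
monosodium phosphate: 12.2 g/L × 0.298 L = 3.64 g
disodium phosphate: 14.8 g/L × 0.298 L = 4.41 g
cobalt chloride hexahydrate: 5.9 mg/L × 0.298 L = 1.76 mg

ferrous sulfate heptahydrate 13.02 mg; monosodium phosphate 3.64 g; disodium phosphate 4.41 g; cobalt chloride hexahydrate 1.76 mg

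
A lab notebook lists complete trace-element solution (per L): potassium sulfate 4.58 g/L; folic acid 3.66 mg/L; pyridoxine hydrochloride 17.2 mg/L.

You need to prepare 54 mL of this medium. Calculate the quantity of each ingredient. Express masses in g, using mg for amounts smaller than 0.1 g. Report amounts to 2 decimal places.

potassium sulfate 0.25 g; folic acid 0.20 mg; pyridoxine hydrochloride 0.93 mg

Working volume: 54 mL = 0.054 L.
potassium sulfate: 4.58 g/L × 0.054 L = 0.25 g
folic acid: 3.66 mg/L × 0.054 L = 0.20 mg
pyridoxine hydrochloride: 17.2 mg/L × 0.054 L = 0.93 mg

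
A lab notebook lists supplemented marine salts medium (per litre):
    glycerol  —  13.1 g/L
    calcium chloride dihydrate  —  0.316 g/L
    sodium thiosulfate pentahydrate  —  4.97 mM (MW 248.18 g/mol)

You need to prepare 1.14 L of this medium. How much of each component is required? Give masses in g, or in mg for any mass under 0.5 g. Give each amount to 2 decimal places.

glycerol 14.93 g; calcium chloride dihydrate 360.24 mg; sodium thiosulfate pentahydrate 1.41 g

Working volume: 1.14 L.
glycerol: 13.1 g/L × 1.14 L = 14.93 g
calcium chloride dihydrate: 0.316 g/L × 1.14 L = 0.36024 g = 360.24 mg
sodium thiosulfate pentahydrate: 4.97 mmol/L × 248.18 g/mol × 1.14 L ÷ 1000 = 1.41 g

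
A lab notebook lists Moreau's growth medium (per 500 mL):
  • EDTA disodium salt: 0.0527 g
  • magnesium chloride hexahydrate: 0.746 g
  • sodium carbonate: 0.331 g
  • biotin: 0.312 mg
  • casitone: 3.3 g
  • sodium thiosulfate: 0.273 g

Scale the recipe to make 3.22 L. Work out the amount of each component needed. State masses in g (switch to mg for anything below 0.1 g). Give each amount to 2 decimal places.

EDTA disodium salt 0.34 g; magnesium chloride hexahydrate 4.80 g; sodium carbonate 2.13 g; biotin 2.01 mg; casitone 21.25 g; sodium thiosulfate 1.76 g

Scale factor = 3220 mL / 500 mL = 6.44.
EDTA disodium salt: 0.0527 g × (3220 mL / 500 mL) = 0.34 g
magnesium chloride hexahydrate: 0.746 g × (3220 mL / 500 mL) = 4.80 g
sodium carbonate: 0.331 g × (3220 mL / 500 mL) = 2.13 g
biotin: 0.312 mg × (3220 mL / 500 mL) = 2.01 mg
casitone: 3.3 g × (3220 mL / 500 mL) = 21.25 g
sodium thiosulfate: 0.273 g × (3220 mL / 500 mL) = 1.76 g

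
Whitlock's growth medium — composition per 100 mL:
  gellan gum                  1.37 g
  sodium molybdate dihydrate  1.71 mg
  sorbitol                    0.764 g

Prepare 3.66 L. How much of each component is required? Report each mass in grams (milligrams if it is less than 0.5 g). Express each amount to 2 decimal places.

Scale factor = 3660 mL / 100 mL = 36.6.
gellan gum: 1.37 g × (3660 mL / 100 mL) = 50.14 g
sodium molybdate dihydrate: 1.71 mg × (3660 mL / 100 mL) = 62.59 mg
sorbitol: 0.764 g × (3660 mL / 100 mL) = 27.96 g

gellan gum 50.14 g; sodium molybdate dihydrate 62.59 mg; sorbitol 27.96 g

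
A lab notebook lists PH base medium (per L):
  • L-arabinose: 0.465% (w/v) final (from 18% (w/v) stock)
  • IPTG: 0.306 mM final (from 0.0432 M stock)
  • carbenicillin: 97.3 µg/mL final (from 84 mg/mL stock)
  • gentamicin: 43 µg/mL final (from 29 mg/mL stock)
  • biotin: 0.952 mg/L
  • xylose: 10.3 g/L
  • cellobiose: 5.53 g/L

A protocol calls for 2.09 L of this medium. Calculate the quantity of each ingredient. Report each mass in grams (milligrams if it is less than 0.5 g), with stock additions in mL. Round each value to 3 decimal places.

L-arabinose 53.992 mL; IPTG 14.804 mL; carbenicillin 2.421 mL; gentamicin 3.099 mL; biotin 1.990 mg; xylose 21.527 g; cellobiose 11.558 g

Working volume: 2.09 L.
L-arabinose: V = C2·V2/C1 = 0.465% ÷ 18% × 2090 mL = 53.992 mL
IPTG: C1V1 = C2V2 → 0.306 mM × 2090 mL ÷ 43.2 mM = 14.804 mL
carbenicillin: V = C2·V2/C1 = 97.3 µg/mL × 2090 mL ÷ 84000 µg/mL = 2.421 mL
gentamicin: C1V1 = C2V2 → 43 µg/mL × 2090 mL ÷ 29000 µg/mL = 3.099 mL
biotin: 0.952 mg/L × 2.09 L = 1.990 mg
xylose: 10.3 g/L × 2.09 L = 21.527 g
cellobiose: 5.53 g/L × 2.09 L = 11.558 g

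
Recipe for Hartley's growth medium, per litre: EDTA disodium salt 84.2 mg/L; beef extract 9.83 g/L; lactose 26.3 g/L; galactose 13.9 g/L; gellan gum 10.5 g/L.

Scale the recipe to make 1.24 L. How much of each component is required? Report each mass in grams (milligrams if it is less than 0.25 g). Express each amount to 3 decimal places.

EDTA disodium salt 104.408 mg; beef extract 12.189 g; lactose 32.612 g; galactose 17.236 g; gellan gum 13.020 g

Working volume: 1.24 L.
EDTA disodium salt: 84.2 mg/L × 1.24 L = 104.408 mg
beef extract: 9.83 g/L × 1.24 L = 12.189 g
lactose: 26.3 g/L × 1.24 L = 32.612 g
galactose: 13.9 g/L × 1.24 L = 17.236 g
gellan gum: 10.5 g/L × 1.24 L = 13.020 g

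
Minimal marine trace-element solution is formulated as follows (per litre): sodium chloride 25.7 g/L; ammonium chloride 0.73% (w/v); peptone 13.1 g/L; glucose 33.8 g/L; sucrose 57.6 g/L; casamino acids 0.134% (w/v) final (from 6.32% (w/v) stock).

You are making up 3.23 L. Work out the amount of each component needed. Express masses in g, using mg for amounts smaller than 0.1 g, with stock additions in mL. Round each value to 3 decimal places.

Working volume: 3.23 L.
sodium chloride: 25.7 g/L × 3.23 L = 83.011 g
ammonium chloride: 0.73% w/v = 7.3 g/L → 7.3 × 3.23 L = 23.579 g
peptone: 13.1 g/L × 3.23 L = 42.313 g
glucose: 33.8 g/L × 3.23 L = 109.174 g
sucrose: 57.6 g/L × 3.23 L = 186.048 g
casamino acids: dilute stock: 0.134% ÷ 6.32% × 3230 mL = 68.484 mL

sodium chloride 83.011 g; ammonium chloride 23.579 g; peptone 42.313 g; glucose 109.174 g; sucrose 186.048 g; casamino acids 68.484 mL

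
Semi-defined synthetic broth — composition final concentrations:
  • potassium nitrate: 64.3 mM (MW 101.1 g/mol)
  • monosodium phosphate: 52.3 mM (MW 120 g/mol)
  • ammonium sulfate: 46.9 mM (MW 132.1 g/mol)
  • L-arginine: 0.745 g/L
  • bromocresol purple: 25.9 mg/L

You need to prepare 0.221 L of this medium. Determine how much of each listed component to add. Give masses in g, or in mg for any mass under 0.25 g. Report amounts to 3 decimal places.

potassium nitrate 1.437 g; monosodium phosphate 1.387 g; ammonium sulfate 1.369 g; L-arginine 164.645 mg; bromocresol purple 5.724 mg

Scale factor relative to 1 L: 0.221.
potassium nitrate: 64.3 mmol/L × 101.1 g/mol × 0.221 L ÷ 1000 = 1.437 g
monosodium phosphate: 52.3 mmol/L × 120 g/mol × 0.221 L ÷ 1000 = 1.387 g
ammonium sulfate: 46.9 mmol/L × 132.1 g/mol × 0.221 L ÷ 1000 = 1.369 g
L-arginine: 0.745 g/L × 0.221 L = 0.164645 g = 164.645 mg
bromocresol purple: 25.9 mg/L × 0.221 L = 5.724 mg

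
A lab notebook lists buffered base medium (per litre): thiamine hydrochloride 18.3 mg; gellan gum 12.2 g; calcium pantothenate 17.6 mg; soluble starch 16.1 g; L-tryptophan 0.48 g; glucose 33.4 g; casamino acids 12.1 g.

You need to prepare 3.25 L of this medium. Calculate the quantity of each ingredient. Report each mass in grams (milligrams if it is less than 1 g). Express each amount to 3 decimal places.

Scale factor = 3250 mL / 1000 mL = 3.25.
thiamine hydrochloride: 18.3 mg × (3250 mL / 1000 mL) = 59.475 mg
gellan gum: 12.2 g × (3250 mL / 1000 mL) = 39.650 g
calcium pantothenate: 17.6 mg × (3250 mL / 1000 mL) = 57.200 mg
soluble starch: 16.1 g × (3250 mL / 1000 mL) = 52.325 g
L-tryptophan: 0.48 g × (3250 mL / 1000 mL) = 1.560 g
glucose: 33.4 g × (3250 mL / 1000 mL) = 108.550 g
casamino acids: 12.1 g × (3250 mL / 1000 mL) = 39.325 g

thiamine hydrochloride 59.475 mg; gellan gum 39.650 g; calcium pantothenate 57.200 mg; soluble starch 52.325 g; L-tryptophan 1.560 g; glucose 108.550 g; casamino acids 39.325 g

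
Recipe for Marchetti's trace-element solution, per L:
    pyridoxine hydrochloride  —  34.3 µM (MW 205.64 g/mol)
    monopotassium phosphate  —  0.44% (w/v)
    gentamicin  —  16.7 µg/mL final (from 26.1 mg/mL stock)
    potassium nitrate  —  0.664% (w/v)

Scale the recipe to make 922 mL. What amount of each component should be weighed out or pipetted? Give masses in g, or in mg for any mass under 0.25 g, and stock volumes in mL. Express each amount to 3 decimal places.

pyridoxine hydrochloride 6.503 mg; monopotassium phosphate 4.057 g; gentamicin 0.590 mL; potassium nitrate 6.122 g

Scale factor relative to 1 L: 0.922.
pyridoxine hydrochloride: 34.3 µmol/L × 205.64 g/mol × 0.922 L ÷ 1000 = 6.503 mg
monopotassium phosphate: 0.44% w/v = 4.4 g/L → 4.4 × 0.922 L = 4.057 g
gentamicin: dilute stock: 16.7 µg/mL × 922 mL ÷ 26100 µg/mL = 0.590 mL
potassium nitrate: 0.664 g per 100 mL × 922 mL ÷ 100 = 6.122 g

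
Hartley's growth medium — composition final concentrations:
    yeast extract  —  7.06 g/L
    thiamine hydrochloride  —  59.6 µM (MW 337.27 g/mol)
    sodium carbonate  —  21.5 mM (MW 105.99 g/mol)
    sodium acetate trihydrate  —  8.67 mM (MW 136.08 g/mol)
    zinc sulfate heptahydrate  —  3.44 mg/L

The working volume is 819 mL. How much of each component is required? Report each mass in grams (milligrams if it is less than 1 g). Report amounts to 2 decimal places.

Working volume: 819 mL = 0.819 L.
yeast extract: 7.06 g/L × 0.819 L = 5.78 g
thiamine hydrochloride: 59.6 µmol/L × 337.27 g/mol × 0.819 L ÷ 1000 = 16.46 mg
sodium carbonate: 21.5 mmol/L × 105.99 g/mol × 0.819 L ÷ 1000 = 1.87 g
sodium acetate trihydrate: 8.67 mmol/L × 136.08 mg/mmol × 0.819 L = 966.27 mg
zinc sulfate heptahydrate: 3.44 mg/L × 0.819 L = 2.82 mg

yeast extract 5.78 g; thiamine hydrochloride 16.46 mg; sodium carbonate 1.87 g; sodium acetate trihydrate 966.27 mg; zinc sulfate heptahydrate 2.82 mg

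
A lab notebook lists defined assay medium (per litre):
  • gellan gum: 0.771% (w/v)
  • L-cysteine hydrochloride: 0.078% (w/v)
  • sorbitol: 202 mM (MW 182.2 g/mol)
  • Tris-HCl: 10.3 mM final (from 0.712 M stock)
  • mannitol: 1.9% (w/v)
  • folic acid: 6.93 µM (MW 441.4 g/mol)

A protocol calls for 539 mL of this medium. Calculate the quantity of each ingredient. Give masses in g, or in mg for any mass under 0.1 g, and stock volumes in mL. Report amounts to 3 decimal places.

Scale factor relative to 1 L: 0.539.
gellan gum: 0.771% w/v = 7.71 g/L → 7.71 × 0.539 L = 4.156 g
L-cysteine hydrochloride: 0.078% w/v = 0.78 g/L → 0.78 × 0.539 L = 0.420 g
sorbitol: 202 mmol/L × 182.2 g/mol × 0.539 L ÷ 1000 = 19.838 g
Tris-HCl: C1V1 = C2V2 → 10.3 mM × 539 mL ÷ 712 mM = 7.797 mL
mannitol: 1.9 g per 100 mL × 539 mL ÷ 100 = 10.241 g
folic acid: 6.93 µmol/L × 441.4 g/mol × 0.539 L ÷ 1000 = 1.649 mg

gellan gum 4.156 g; L-cysteine hydrochloride 0.420 g; sorbitol 19.838 g; Tris-HCl 7.797 mL; mannitol 10.241 g; folic acid 1.649 mg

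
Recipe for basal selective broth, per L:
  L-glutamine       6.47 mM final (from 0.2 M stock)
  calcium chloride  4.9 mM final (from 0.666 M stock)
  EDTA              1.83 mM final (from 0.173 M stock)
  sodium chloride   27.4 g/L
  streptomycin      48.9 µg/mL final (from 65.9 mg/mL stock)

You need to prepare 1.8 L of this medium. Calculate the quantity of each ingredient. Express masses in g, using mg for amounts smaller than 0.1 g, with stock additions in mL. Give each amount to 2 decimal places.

L-glutamine 58.23 mL; calcium chloride 13.24 mL; EDTA 19.04 mL; sodium chloride 49.32 g; streptomycin 1.34 mL

Scale factor relative to 1 L: 1.8.
L-glutamine: C1V1 = C2V2 → 6.47 mM × 1800 mL ÷ 200 mM = 58.23 mL
calcium chloride: C1V1 = C2V2 → 4.9 mM × 1800 mL ÷ 666 mM = 13.24 mL
EDTA: dilute stock: 1.83 mM × 1800 mL ÷ 173 mM = 19.04 mL
sodium chloride: 27.4 g/L × 1.8 L = 49.32 g
streptomycin: C1V1 = C2V2 → 48.9 µg/mL × 1800 mL ÷ 65900 µg/mL = 1.34 mL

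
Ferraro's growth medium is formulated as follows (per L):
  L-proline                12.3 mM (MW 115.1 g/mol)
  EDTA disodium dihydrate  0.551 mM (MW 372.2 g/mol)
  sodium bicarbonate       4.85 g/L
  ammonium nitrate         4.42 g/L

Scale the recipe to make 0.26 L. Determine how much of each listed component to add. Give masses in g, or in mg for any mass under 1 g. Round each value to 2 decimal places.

L-proline 368.09 mg; EDTA disodium dihydrate 53.32 mg; sodium bicarbonate 1.26 g; ammonium nitrate 1.15 g

Working volume: 0.26 L.
L-proline: 12.3 mmol/L × 115.1 mg/mmol × 0.26 L = 368.09 mg
EDTA disodium dihydrate: 0.551 mmol/L × 372.2 mg/mmol × 0.26 L = 53.32 mg
sodium bicarbonate: 4.85 g/L × 0.26 L = 1.26 g
ammonium nitrate: 4.42 g/L × 0.26 L = 1.15 g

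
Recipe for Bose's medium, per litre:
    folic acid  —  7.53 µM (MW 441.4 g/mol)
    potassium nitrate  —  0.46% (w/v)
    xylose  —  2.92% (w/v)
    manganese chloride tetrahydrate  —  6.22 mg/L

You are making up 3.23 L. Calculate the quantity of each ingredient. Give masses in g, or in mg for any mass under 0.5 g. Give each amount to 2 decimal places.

Working volume: 3.23 L.
folic acid: 7.53 µmol/L × 441.4 g/mol × 3.23 L ÷ 1000 = 10.74 mg
potassium nitrate: 0.46 g per 100 mL × 3230 mL ÷ 100 = 14.86 g
xylose: 2.92 g per 100 mL × 3230 mL ÷ 100 = 94.32 g
manganese chloride tetrahydrate: 6.22 mg/L × 3.23 L = 20.09 mg

folic acid 10.74 mg; potassium nitrate 14.86 g; xylose 94.32 g; manganese chloride tetrahydrate 20.09 mg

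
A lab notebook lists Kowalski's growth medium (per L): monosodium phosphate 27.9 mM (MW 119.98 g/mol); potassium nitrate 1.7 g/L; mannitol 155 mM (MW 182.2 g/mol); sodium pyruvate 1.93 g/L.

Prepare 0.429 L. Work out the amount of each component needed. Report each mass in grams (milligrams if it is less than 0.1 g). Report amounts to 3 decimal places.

monosodium phosphate 1.436 g; potassium nitrate 0.729 g; mannitol 12.115 g; sodium pyruvate 0.828 g

Working volume: 0.429 L.
monosodium phosphate: 27.9 mmol/L × 119.98 g/mol × 0.429 L ÷ 1000 = 1.436 g
potassium nitrate: 1.7 g/L × 0.429 L = 0.729 g
mannitol: 155 mmol/L × 182.2 g/mol × 0.429 L ÷ 1000 = 12.115 g
sodium pyruvate: 1.93 g/L × 0.429 L = 0.828 g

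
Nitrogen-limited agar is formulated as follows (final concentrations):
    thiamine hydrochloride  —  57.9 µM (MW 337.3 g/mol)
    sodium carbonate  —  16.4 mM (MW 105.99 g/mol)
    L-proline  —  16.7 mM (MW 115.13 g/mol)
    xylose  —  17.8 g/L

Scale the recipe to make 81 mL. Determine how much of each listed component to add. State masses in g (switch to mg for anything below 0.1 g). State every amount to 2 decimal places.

thiamine hydrochloride 1.58 mg; sodium carbonate 0.14 g; L-proline 0.16 g; xylose 1.44 g

Scale factor relative to 1 L: 0.081.
thiamine hydrochloride: 57.9 µmol/L × 337.3 g/mol × 0.081 L ÷ 1000 = 1.58 mg
sodium carbonate: 16.4 mmol/L × 105.99 g/mol × 0.081 L ÷ 1000 = 0.14 g
L-proline: 16.7 mmol/L × 115.13 g/mol × 0.081 L ÷ 1000 = 0.16 g
xylose: 17.8 g/L × 0.081 L = 1.44 g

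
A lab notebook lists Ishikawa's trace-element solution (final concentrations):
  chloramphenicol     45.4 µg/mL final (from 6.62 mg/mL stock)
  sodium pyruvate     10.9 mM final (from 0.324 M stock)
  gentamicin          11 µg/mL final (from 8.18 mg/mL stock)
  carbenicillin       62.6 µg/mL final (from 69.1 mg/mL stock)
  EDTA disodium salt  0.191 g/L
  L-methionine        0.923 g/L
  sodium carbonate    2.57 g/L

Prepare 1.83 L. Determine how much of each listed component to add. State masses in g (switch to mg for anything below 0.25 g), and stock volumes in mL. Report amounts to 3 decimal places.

chloramphenicol 12.550 mL; sodium pyruvate 61.565 mL; gentamicin 2.461 mL; carbenicillin 1.658 mL; EDTA disodium salt 0.350 g; L-methionine 1.689 g; sodium carbonate 4.703 g

Working volume: 1.83 L.
chloramphenicol: V = C2·V2/C1 = 45.4 µg/mL × 1830 mL ÷ 6620 µg/mL = 12.550 mL
sodium pyruvate: C1V1 = C2V2 → 10.9 mM × 1830 mL ÷ 324 mM = 61.565 mL
gentamicin: dilute stock: 11 µg/mL × 1830 mL ÷ 8180 µg/mL = 2.461 mL
carbenicillin: dilute stock: 62.6 µg/mL × 1830 mL ÷ 69100 µg/mL = 1.658 mL
EDTA disodium salt: 0.191 g/L × 1.83 L = 0.350 g
L-methionine: 0.923 g/L × 1.83 L = 1.689 g
sodium carbonate: 2.57 g/L × 1.83 L = 4.703 g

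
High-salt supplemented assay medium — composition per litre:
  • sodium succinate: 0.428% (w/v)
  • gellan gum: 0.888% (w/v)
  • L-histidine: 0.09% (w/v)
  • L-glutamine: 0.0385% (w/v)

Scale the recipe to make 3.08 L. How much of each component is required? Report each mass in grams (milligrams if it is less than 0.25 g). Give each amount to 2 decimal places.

sodium succinate 13.18 g; gellan gum 27.35 g; L-histidine 2.77 g; L-glutamine 1.19 g

Scale factor relative to 1 L: 3.08.
sodium succinate: 0.428 g per 100 mL × 3080 mL ÷ 100 = 13.18 g
gellan gum: 0.888 g per 100 mL × 3080 mL ÷ 100 = 27.35 g
L-histidine: 0.09% w/v = 0.9 g/L → 0.9 × 3.08 L = 2.77 g
L-glutamine: 0.0385 g per 100 mL × 3080 mL ÷ 100 = 1.19 g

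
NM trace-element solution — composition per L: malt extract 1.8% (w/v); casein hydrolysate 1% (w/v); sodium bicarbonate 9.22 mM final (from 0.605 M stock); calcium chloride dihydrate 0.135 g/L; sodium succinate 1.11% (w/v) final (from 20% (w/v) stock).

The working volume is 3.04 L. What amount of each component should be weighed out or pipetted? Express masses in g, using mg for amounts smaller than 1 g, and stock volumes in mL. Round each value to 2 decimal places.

malt extract 54.72 g; casein hydrolysate 30.40 g; sodium bicarbonate 46.33 mL; calcium chloride dihydrate 410.40 mg; sodium succinate 168.72 mL

Working volume: 3.04 L.
malt extract: 1.8 g per 100 mL × 3040 mL ÷ 100 = 54.72 g
casein hydrolysate: 1 g per 100 mL × 3040 mL ÷ 100 = 30.40 g
sodium bicarbonate: dilute stock: 9.22 mM × 3040 mL ÷ 605 mM = 46.33 mL
calcium chloride dihydrate: 0.135 g/L × 3.04 L = 0.4104 g = 410.40 mg
sodium succinate: V = C2·V2/C1 = 1.11% ÷ 20% × 3040 mL = 168.72 mL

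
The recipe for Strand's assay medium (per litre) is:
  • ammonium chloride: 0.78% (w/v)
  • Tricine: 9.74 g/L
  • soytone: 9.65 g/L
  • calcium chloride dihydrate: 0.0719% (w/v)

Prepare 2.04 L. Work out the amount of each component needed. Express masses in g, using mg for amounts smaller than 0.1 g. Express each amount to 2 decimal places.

Working volume: 2.04 L.
ammonium chloride: 0.78 g per 100 mL × 2040 mL ÷ 100 = 15.91 g
Tricine: 9.74 g/L × 2.04 L = 19.87 g
soytone: 9.65 g/L × 2.04 L = 19.69 g
calcium chloride dihydrate: 0.0719 g per 100 mL × 2040 mL ÷ 100 = 1.47 g

ammonium chloride 15.91 g; Tricine 19.87 g; soytone 19.69 g; calcium chloride dihydrate 1.47 g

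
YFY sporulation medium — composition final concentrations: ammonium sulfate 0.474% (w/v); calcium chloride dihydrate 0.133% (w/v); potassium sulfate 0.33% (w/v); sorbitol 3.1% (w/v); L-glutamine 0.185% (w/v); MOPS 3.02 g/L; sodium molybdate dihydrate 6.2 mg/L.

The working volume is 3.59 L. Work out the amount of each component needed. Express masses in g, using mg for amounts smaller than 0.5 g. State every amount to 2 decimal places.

Working volume: 3.59 L.
ammonium sulfate: 0.474 g per 100 mL × 3590 mL ÷ 100 = 17.02 g
calcium chloride dihydrate: 0.133% w/v = 1.33 g/L → 1.33 × 3.59 L = 4.77 g
potassium sulfate: 0.33 g per 100 mL × 3590 mL ÷ 100 = 11.85 g
sorbitol: 3.1% w/v = 31 g/L → 31 × 3.59 L = 111.29 g
L-glutamine: 0.185% w/v = 1.85 g/L → 1.85 × 3.59 L = 6.64 g
MOPS: 3.02 g/L × 3.59 L = 10.84 g
sodium molybdate dihydrate: 6.2 mg/L × 3.59 L = 22.26 mg

ammonium sulfate 17.02 g; calcium chloride dihydrate 4.77 g; potassium sulfate 11.85 g; sorbitol 111.29 g; L-glutamine 6.64 g; MOPS 10.84 g; sodium molybdate dihydrate 22.26 mg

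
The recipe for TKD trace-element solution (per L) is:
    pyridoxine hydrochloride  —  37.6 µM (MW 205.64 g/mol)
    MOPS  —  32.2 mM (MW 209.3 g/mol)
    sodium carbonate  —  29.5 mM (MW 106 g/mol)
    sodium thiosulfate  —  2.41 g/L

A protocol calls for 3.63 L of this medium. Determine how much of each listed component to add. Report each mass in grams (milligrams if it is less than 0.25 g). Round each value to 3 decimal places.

pyridoxine hydrochloride 28.067 mg; MOPS 24.464 g; sodium carbonate 11.351 g; sodium thiosulfate 8.748 g

Working volume: 3.63 L.
pyridoxine hydrochloride: 37.6 µmol/L × 205.64 g/mol × 3.63 L ÷ 1000 = 28.067 mg
MOPS: 32.2 mmol/L × 209.3 g/mol × 3.63 L ÷ 1000 = 24.464 g
sodium carbonate: 29.5 mmol/L × 106 g/mol × 3.63 L ÷ 1000 = 11.351 g
sodium thiosulfate: 2.41 g/L × 3.63 L = 8.748 g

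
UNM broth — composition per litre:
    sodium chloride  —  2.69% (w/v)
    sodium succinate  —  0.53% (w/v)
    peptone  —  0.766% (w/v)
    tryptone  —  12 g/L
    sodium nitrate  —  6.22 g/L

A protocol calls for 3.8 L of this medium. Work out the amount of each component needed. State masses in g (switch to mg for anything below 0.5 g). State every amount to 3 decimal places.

sodium chloride 102.220 g; sodium succinate 20.140 g; peptone 29.108 g; tryptone 45.600 g; sodium nitrate 23.636 g

Scale factor relative to 1 L: 3.8.
sodium chloride: 2.69% w/v = 26.9 g/L → 26.9 × 3.8 L = 102.220 g
sodium succinate: 0.53 g per 100 mL × 3800 mL ÷ 100 = 20.140 g
peptone: 0.766% w/v = 7.66 g/L → 7.66 × 3.8 L = 29.108 g
tryptone: 12 g/L × 3.8 L = 45.600 g
sodium nitrate: 6.22 g/L × 3.8 L = 23.636 g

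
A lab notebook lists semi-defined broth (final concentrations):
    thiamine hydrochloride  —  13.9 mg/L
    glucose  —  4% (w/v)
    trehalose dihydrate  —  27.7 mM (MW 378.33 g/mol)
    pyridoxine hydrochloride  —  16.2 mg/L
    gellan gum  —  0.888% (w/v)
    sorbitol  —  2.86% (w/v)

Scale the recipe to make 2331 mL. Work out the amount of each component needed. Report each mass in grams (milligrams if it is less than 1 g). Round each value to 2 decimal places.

thiamine hydrochloride 32.40 mg; glucose 93.24 g; trehalose dihydrate 24.43 g; pyridoxine hydrochloride 37.76 mg; gellan gum 20.70 g; sorbitol 66.67 g

Target volume = 2331 mL = 2.331 L.
thiamine hydrochloride: 13.9 mg/L × 2.331 L = 32.40 mg
glucose: 4% w/v = 40 g/L → 40 × 2.331 L = 93.24 g
trehalose dihydrate: 27.7 mmol/L × 378.33 g/mol × 2.331 L ÷ 1000 = 24.43 g
pyridoxine hydrochloride: 16.2 mg/L × 2.331 L = 37.76 mg
gellan gum: 0.888 g per 100 mL × 2331 mL ÷ 100 = 20.70 g
sorbitol: 2.86% w/v = 28.6 g/L → 28.6 × 2.331 L = 66.67 g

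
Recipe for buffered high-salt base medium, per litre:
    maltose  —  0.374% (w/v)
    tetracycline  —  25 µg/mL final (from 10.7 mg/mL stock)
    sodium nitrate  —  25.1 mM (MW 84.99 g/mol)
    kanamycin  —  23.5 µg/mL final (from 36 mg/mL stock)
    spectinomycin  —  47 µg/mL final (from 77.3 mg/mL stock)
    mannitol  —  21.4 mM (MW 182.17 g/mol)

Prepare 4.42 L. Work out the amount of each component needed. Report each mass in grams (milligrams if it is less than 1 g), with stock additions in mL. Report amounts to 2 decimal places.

Scale factor relative to 1 L: 4.42.
maltose: 0.374% w/v = 3.74 g/L → 3.74 × 4.42 L = 16.53 g
tetracycline: V = C2·V2/C1 = 25 µg/mL × 4420 mL ÷ 10700 µg/mL = 10.33 mL
sodium nitrate: 25.1 mmol/L × 84.99 g/mol × 4.42 L ÷ 1000 = 9.43 g
kanamycin: C1V1 = C2V2 → 23.5 µg/mL × 4420 mL ÷ 36000 µg/mL = 2.89 mL
spectinomycin: C1V1 = C2V2 → 47 µg/mL × 4420 mL ÷ 77300 µg/mL = 2.69 mL
mannitol: 21.4 mmol/L × 182.17 g/mol × 4.42 L ÷ 1000 = 17.23 g

maltose 16.53 g; tetracycline 10.33 mL; sodium nitrate 9.43 g; kanamycin 2.89 mL; spectinomycin 2.69 mL; mannitol 17.23 g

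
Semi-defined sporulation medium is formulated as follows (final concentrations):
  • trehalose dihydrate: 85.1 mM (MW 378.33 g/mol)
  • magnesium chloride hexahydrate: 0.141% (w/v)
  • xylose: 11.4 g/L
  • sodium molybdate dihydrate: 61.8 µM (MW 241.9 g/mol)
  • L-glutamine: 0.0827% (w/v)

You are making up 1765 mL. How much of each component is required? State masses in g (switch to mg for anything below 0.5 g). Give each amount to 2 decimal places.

Scale factor relative to 1 L: 1.765.
trehalose dihydrate: 85.1 mmol/L × 378.33 g/mol × 1.765 L ÷ 1000 = 56.83 g
magnesium chloride hexahydrate: 0.141 g per 100 mL × 1765 mL ÷ 100 = 2.49 g
xylose: 11.4 g/L × 1.765 L = 20.12 g
sodium molybdate dihydrate: 61.8 µmol/L × 241.9 g/mol × 1.765 L ÷ 1000 = 26.39 mg
L-glutamine: 0.0827% w/v = 0.827 g/L → 0.827 × 1.765 L = 1.46 g

trehalose dihydrate 56.83 g; magnesium chloride hexahydrate 2.49 g; xylose 20.12 g; sodium molybdate dihydrate 26.39 mg; L-glutamine 1.46 g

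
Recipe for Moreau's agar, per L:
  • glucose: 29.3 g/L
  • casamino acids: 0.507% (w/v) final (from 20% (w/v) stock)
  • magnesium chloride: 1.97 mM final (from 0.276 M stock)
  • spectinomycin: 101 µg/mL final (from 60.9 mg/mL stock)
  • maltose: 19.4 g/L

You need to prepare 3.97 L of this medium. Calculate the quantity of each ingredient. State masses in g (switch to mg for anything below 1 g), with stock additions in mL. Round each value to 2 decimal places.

glucose 116.32 g; casamino acids 100.64 mL; magnesium chloride 28.34 mL; spectinomycin 6.58 mL; maltose 77.02 g

Scale factor relative to 1 L: 3.97.
glucose: 29.3 g/L × 3.97 L = 116.32 g
casamino acids: C1V1 = C2V2 → 0.507% ÷ 20% × 3970 mL = 100.64 mL
magnesium chloride: dilute stock: 1.97 mM × 3970 mL ÷ 276 mM = 28.34 mL
spectinomycin: V = C2·V2/C1 = 101 µg/mL × 3970 mL ÷ 60900 µg/mL = 6.58 mL
maltose: 19.4 g/L × 3.97 L = 77.02 g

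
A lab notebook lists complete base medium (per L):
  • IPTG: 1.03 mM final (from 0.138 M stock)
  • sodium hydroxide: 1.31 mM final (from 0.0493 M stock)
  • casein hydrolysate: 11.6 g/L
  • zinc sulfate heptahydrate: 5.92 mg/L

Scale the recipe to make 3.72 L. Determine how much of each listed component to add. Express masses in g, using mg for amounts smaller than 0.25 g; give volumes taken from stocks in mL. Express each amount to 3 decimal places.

IPTG 27.765 mL; sodium hydroxide 98.848 mL; casein hydrolysate 43.152 g; zinc sulfate heptahydrate 22.022 mg

Working volume: 3.72 L.
IPTG: C1V1 = C2V2 → 1.03 mM × 3720 mL ÷ 138 mM = 27.765 mL
sodium hydroxide: dilute stock: 1.31 mM × 3720 mL ÷ 49.3 mM = 98.848 mL
casein hydrolysate: 11.6 g/L × 3.72 L = 43.152 g
zinc sulfate heptahydrate: 5.92 mg/L × 3.72 L = 22.022 mg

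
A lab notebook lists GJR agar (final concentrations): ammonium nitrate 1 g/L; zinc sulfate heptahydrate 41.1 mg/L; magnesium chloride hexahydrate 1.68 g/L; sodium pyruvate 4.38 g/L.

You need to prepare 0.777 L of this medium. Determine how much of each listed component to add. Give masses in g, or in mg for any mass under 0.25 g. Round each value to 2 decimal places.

ammonium nitrate 0.78 g; zinc sulfate heptahydrate 31.93 mg; magnesium chloride hexahydrate 1.31 g; sodium pyruvate 3.40 g

Working volume: 0.777 L.
ammonium nitrate: 1 g/L × 0.777 L = 0.78 g
zinc sulfate heptahydrate: 41.1 mg/L × 0.777 L = 31.93 mg
magnesium chloride hexahydrate: 1.68 g/L × 0.777 L = 1.31 g
sodium pyruvate: 4.38 g/L × 0.777 L = 3.40 g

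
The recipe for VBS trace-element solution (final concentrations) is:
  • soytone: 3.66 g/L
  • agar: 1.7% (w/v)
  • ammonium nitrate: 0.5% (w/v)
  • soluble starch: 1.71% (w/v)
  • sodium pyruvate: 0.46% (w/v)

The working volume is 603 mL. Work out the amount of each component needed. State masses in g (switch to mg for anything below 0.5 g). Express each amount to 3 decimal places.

Target volume = 603 mL = 0.603 L.
soytone: 3.66 g/L × 0.603 L = 2.207 g
agar: 1.7% w/v = 17 g/L → 17 × 0.603 L = 10.251 g
ammonium nitrate: 0.5% w/v = 5 g/L → 5 × 0.603 L = 3.015 g
soluble starch: 1.71% w/v = 17.1 g/L → 17.1 × 0.603 L = 10.311 g
sodium pyruvate: 0.46 g per 100 mL × 603 mL ÷ 100 = 2.774 g

soytone 2.207 g; agar 10.251 g; ammonium nitrate 3.015 g; soluble starch 10.311 g; sodium pyruvate 2.774 g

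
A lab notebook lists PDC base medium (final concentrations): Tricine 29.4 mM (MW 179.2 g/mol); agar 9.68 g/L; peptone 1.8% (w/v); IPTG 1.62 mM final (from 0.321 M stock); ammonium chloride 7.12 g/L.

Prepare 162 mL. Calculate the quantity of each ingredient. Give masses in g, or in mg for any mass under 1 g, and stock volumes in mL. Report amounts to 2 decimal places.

Tricine 853.49 mg; agar 1.57 g; peptone 2.92 g; IPTG 0.82 mL; ammonium chloride 1.15 g

Scale factor relative to 1 L: 0.162.
Tricine: 29.4 mmol/L × 179.2 mg/mmol × 0.162 L = 853.49 mg
agar: 9.68 g/L × 0.162 L = 1.57 g
peptone: 1.8% w/v = 18 g/L → 18 × 0.162 L = 2.92 g
IPTG: dilute stock: 1.62 mM × 162 mL ÷ 321 mM = 0.82 mL
ammonium chloride: 7.12 g/L × 0.162 L = 1.15 g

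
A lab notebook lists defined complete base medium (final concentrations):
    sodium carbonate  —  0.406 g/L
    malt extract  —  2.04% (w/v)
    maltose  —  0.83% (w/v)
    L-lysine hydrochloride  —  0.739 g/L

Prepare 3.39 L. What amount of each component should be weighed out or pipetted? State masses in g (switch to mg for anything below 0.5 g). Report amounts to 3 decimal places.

Scale factor relative to 1 L: 3.39.
sodium carbonate: 0.406 g/L × 3.39 L = 1.376 g
malt extract: 2.04 g per 100 mL × 3390 mL ÷ 100 = 69.156 g
maltose: 0.83% w/v = 8.3 g/L → 8.3 × 3.39 L = 28.137 g
L-lysine hydrochloride: 0.739 g/L × 3.39 L = 2.505 g

sodium carbonate 1.376 g; malt extract 69.156 g; maltose 28.137 g; L-lysine hydrochloride 2.505 g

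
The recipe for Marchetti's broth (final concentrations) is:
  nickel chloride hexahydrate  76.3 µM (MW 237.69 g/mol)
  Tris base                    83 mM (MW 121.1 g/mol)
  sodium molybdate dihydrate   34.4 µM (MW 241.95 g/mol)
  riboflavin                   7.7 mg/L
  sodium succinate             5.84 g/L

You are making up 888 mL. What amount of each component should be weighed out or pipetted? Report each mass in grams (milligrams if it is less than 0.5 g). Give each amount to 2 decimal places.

Working volume: 888 mL = 0.888 L.
nickel chloride hexahydrate: 76.3 µmol/L × 237.69 g/mol × 0.888 L ÷ 1000 = 16.10 mg
Tris base: 83 mmol/L × 121.1 g/mol × 0.888 L ÷ 1000 = 8.93 g
sodium molybdate dihydrate: 34.4 µmol/L × 241.95 g/mol × 0.888 L ÷ 1000 = 7.39 mg
riboflavin: 7.7 mg/L × 0.888 L = 6.84 mg
sodium succinate: 5.84 g/L × 0.888 L = 5.19 g

nickel chloride hexahydrate 16.10 mg; Tris base 8.93 g; sodium molybdate dihydrate 7.39 mg; riboflavin 6.84 mg; sodium succinate 5.19 g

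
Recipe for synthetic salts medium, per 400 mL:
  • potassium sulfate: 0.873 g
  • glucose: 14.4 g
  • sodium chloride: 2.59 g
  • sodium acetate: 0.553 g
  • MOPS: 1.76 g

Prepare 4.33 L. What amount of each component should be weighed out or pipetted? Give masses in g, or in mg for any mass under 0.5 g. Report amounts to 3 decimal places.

Ratio of target to recipe volume: 4330 / 400 = 10.825.
potassium sulfate: 0.873 g × (4330 mL / 400 mL) = 9.450 g
glucose: 14.4 g × (4330 mL / 400 mL) = 155.880 g
sodium chloride: 2.59 g × (4330 mL / 400 mL) = 28.037 g
sodium acetate: 0.553 g × (4330 mL / 400 mL) = 5.986 g
MOPS: 1.76 g × (4330 mL / 400 mL) = 19.052 g

potassium sulfate 9.450 g; glucose 155.880 g; sodium chloride 28.037 g; sodium acetate 5.986 g; MOPS 19.052 g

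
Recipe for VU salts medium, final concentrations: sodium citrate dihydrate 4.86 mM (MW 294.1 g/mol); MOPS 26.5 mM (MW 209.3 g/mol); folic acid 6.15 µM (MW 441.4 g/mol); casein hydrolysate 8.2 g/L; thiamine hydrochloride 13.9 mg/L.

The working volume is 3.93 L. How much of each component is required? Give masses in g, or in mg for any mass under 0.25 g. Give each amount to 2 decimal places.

Working volume: 3.93 L.
sodium citrate dihydrate: 4.86 mmol/L × 294.1 g/mol × 3.93 L ÷ 1000 = 5.62 g
MOPS: 26.5 mmol/L × 209.3 g/mol × 3.93 L ÷ 1000 = 21.80 g
folic acid: 6.15 µmol/L × 441.4 g/mol × 3.93 L ÷ 1000 = 10.67 mg
casein hydrolysate: 8.2 g/L × 3.93 L = 32.23 g
thiamine hydrochloride: 13.9 mg/L × 3.93 L = 54.63 mg

sodium citrate dihydrate 5.62 g; MOPS 21.80 g; folic acid 10.67 mg; casein hydrolysate 32.23 g; thiamine hydrochloride 54.63 mg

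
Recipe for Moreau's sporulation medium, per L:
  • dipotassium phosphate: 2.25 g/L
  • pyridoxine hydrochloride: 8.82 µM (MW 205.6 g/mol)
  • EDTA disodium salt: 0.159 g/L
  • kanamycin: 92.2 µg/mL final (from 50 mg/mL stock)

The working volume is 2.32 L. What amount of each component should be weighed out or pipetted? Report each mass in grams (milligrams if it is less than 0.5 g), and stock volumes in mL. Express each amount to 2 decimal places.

Working volume: 2.32 L.
dipotassium phosphate: 2.25 g/L × 2.32 L = 5.22 g
pyridoxine hydrochloride: 8.82 µmol/L × 205.6 g/mol × 2.32 L ÷ 1000 = 4.21 mg
EDTA disodium salt: 0.159 g/L × 2.32 L = 0.36888 g = 368.88 mg
kanamycin: V = C2·V2/C1 = 92.2 µg/mL × 2320 mL ÷ 50000 µg/mL = 4.28 mL

dipotassium phosphate 5.22 g; pyridoxine hydrochloride 4.21 mg; EDTA disodium salt 368.88 mg; kanamycin 4.28 mL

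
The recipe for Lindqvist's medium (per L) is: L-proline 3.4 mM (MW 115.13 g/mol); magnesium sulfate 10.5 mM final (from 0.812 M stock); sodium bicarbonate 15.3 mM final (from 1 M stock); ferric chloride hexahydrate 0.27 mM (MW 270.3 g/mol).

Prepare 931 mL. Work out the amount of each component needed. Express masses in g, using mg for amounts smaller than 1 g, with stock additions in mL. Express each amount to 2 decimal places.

Scale factor relative to 1 L: 0.931.
L-proline: 3.4 mmol/L × 115.13 mg/mmol × 0.931 L = 364.43 mg
magnesium sulfate: dilute stock: 10.5 mM × 931 mL ÷ 812 mM = 12.04 mL
sodium bicarbonate: C1V1 = C2V2 → 15.3 mM × 931 mL ÷ 1000 mM = 14.24 mL
ferric chloride hexahydrate: 0.27 mmol/L × 270.3 mg/mmol × 0.931 L = 67.95 mg

L-proline 364.43 mg; magnesium sulfate 12.04 mL; sodium bicarbonate 14.24 mL; ferric chloride hexahydrate 67.95 mg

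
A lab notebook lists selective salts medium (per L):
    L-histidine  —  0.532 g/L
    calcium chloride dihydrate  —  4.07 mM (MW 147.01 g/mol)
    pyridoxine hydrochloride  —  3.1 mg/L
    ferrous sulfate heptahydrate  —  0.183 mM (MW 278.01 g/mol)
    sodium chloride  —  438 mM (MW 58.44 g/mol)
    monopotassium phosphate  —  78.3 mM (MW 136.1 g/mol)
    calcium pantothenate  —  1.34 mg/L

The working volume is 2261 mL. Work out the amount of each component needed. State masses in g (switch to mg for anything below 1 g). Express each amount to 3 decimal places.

L-histidine 1.203 g; calcium chloride dihydrate 1.353 g; pyridoxine hydrochloride 7.009 mg; ferrous sulfate heptahydrate 115.030 mg; sodium chloride 57.874 g; monopotassium phosphate 24.095 g; calcium pantothenate 3.030 mg

Scale factor relative to 1 L: 2.261.
L-histidine: 0.532 g/L × 2.261 L = 1.203 g
calcium chloride dihydrate: 4.07 mmol/L × 147.01 g/mol × 2.261 L ÷ 1000 = 1.353 g
pyridoxine hydrochloride: 3.1 mg/L × 2.261 L = 7.009 mg
ferrous sulfate heptahydrate: 0.183 mmol/L × 278.01 mg/mmol × 2.261 L = 115.030 mg
sodium chloride: 438 mmol/L × 58.44 g/mol × 2.261 L ÷ 1000 = 57.874 g
monopotassium phosphate: 78.3 mmol/L × 136.1 g/mol × 2.261 L ÷ 1000 = 24.095 g
calcium pantothenate: 1.34 mg/L × 2.261 L = 3.030 mg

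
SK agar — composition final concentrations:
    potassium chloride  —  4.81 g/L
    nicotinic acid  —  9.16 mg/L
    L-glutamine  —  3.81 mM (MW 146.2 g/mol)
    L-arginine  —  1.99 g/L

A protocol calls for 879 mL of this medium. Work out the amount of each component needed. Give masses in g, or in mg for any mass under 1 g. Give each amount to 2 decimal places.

potassium chloride 4.23 g; nicotinic acid 8.05 mg; L-glutamine 489.62 mg; L-arginine 1.75 g

Working volume: 879 mL = 0.879 L.
potassium chloride: 4.81 g/L × 0.879 L = 4.23 g
nicotinic acid: 9.16 mg/L × 0.879 L = 8.05 mg
L-glutamine: 3.81 mmol/L × 146.2 mg/mmol × 0.879 L = 489.62 mg
L-arginine: 1.99 g/L × 0.879 L = 1.75 g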